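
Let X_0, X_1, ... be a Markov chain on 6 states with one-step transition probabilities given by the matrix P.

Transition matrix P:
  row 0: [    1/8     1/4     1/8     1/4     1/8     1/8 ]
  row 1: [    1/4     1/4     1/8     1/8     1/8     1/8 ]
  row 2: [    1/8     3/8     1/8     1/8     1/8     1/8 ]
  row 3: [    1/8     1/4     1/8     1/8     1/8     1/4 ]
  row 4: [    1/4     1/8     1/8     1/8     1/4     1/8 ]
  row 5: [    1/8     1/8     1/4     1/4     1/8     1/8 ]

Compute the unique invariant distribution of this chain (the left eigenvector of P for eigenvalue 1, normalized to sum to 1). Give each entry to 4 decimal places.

Balance equations π_j = Σ_i π_i·P[i][j]:
  π_0 = 1/8·π_0 + 1/4·π_1 + 1/8·π_2 + 1/8·π_3 + 1/4·π_4 + 1/8·π_5
  π_1 = 1/4·π_0 + 1/4·π_1 + 3/8·π_2 + 1/4·π_3 + 1/8·π_4 + 1/8·π_5
  π_2 = 1/8·π_0 + 1/8·π_1 + 1/8·π_2 + 1/8·π_3 + 1/8·π_4 + 1/4·π_5
  π_3 = 1/4·π_0 + 1/8·π_1 + 1/8·π_2 + 1/8·π_3 + 1/8·π_4 + 1/4·π_5
  π_4 = 1/8·π_0 + 1/8·π_1 + 1/8·π_2 + 1/8·π_3 + 1/4·π_4 + 1/8·π_5
  normalize: π_0 + π_1 + π_2 + π_3 + π_4 + π_5 = 1
Solving the linear system gives exactly π = [72/419, 680/2933, 60/419, 69/419, 1/7, 61/419].

π = [0.1718, 0.2318, 0.1432, 0.1647, 0.1429, 0.1456]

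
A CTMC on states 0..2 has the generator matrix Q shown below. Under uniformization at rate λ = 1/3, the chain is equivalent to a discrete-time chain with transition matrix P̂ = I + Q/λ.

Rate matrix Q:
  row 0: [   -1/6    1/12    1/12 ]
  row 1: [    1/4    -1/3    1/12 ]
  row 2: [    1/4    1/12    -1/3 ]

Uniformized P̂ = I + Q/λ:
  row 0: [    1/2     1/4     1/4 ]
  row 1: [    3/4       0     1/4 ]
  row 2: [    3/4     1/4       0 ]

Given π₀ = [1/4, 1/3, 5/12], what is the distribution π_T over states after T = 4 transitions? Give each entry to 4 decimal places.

π = [0.5986, 0.2005, 0.2008]

t=0: π = [0.2500, 0.3333, 0.4167]
t=1: π = [0.6875, 0.1667, 0.1458]
t=2: π = [0.5781, 0.2083, 0.2135]
t=3: π = [0.6055, 0.1979, 0.1966]
t=4: π = [0.5986, 0.2005, 0.2008]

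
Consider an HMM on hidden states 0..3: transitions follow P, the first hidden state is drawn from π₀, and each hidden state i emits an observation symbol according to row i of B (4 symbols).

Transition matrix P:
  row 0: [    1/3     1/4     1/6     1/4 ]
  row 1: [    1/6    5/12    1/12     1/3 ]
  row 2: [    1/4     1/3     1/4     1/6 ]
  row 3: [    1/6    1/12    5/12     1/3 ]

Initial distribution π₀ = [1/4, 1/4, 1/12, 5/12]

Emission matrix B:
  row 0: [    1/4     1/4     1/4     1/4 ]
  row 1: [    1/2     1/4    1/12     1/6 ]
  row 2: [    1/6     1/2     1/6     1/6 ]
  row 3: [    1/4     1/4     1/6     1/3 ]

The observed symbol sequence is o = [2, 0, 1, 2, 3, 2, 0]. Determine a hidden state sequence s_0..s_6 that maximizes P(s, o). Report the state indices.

t=0: δ = [6.250e-02, 2.083e-02, 1.389e-02, 6.944e-02]  (obs o_0=2)
t=1: δ = [5.208e-03, 7.812e-03, 4.823e-03, 5.787e-03]  ψ = [0, 0, 3, 3]  (obs o_1=0)
t=2: δ = [4.340e-04, 8.138e-04, 1.206e-03, 6.510e-04]  ψ = [0, 1, 3, 1]  (obs o_2=1)
t=3: δ = [7.535e-05, 3.349e-05, 5.023e-05, 4.521e-05]  ψ = [2, 2, 2, 1]  (obs o_3=2)
t=4: δ = [6.279e-06, 3.140e-06, 3.140e-06, 6.279e-06]  ψ = [0, 0, 3, 0]  (obs o_4=3)
t=5: δ = [5.233e-07, 1.308e-07, 4.361e-07, 3.489e-07]  ψ = [0, 0, 3, 3]  (obs o_5=2)
t=6: δ = [4.361e-08, 7.268e-08, 2.423e-08, 3.270e-08]  ψ = [0, 2, 3, 0]  (obs o_6=0)
backtrack: best end state = 1; path = [3, 3, 2, 0, 3, 2, 1]

path = [3, 3, 2, 0, 3, 2, 1]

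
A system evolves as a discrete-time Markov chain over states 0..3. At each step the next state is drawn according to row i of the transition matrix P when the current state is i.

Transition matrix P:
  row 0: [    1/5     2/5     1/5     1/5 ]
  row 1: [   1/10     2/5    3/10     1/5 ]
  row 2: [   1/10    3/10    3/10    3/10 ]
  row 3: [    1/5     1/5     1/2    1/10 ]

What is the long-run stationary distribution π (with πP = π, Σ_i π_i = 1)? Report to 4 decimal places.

Balance equations π_j = Σ_i π_i·P[i][j]:
  π_0 = 1/5·π_0 + 1/10·π_1 + 1/10·π_2 + 1/5·π_3
  π_1 = 2/5·π_0 + 2/5·π_1 + 3/10·π_2 + 1/5·π_3
  π_2 = 1/5·π_0 + 3/10·π_1 + 3/10·π_2 + 1/2·π_3
  normalize: π_0 + π_1 + π_2 + π_3 = 1
Solving the linear system gives exactly π = [131/973, 316/973, 320/973, 206/973].

π = [0.1346, 0.3248, 0.3289, 0.2117]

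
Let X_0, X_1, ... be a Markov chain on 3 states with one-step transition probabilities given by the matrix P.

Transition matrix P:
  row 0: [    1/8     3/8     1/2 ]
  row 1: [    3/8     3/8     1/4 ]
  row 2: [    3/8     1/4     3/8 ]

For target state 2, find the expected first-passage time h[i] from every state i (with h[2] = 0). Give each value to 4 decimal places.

h = [2.4615, 3.0769, 0.0000]

First-step conditioning: h[2] = 0; for i ≠ 2, h[i] = 1 + Σ_k P[i][k]·h[k].
  h[0] = 1 + 1/8·h[0] + 3/8·h[1]
  h[1] = 1 + 3/8·h[0] + 3/8·h[1]
Solving the 2×2 linear system over states ≠ 2 gives exactly h = [32/13, 40/13, 0] (h[2] = 0 is the target).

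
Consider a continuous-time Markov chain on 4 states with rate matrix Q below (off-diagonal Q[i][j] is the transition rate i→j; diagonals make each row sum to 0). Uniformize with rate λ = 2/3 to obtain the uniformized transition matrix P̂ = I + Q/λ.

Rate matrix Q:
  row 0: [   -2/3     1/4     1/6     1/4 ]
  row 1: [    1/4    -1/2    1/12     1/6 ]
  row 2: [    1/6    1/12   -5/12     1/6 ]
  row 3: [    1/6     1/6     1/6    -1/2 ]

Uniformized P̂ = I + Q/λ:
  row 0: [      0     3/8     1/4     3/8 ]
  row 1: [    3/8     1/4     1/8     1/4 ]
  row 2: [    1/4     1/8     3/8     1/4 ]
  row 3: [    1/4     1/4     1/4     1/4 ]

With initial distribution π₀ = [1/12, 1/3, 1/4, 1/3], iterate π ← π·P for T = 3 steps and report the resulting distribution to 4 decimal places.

t=0: π = [0.0833, 0.3333, 0.2500, 0.3333]
t=1: π = [0.2708, 0.2292, 0.2396, 0.2604]
t=2: π = [0.2109, 0.2539, 0.2513, 0.2839]
t=3: π = [0.2290, 0.2450, 0.2497, 0.2764]

π = [0.2290, 0.2450, 0.2497, 0.2764]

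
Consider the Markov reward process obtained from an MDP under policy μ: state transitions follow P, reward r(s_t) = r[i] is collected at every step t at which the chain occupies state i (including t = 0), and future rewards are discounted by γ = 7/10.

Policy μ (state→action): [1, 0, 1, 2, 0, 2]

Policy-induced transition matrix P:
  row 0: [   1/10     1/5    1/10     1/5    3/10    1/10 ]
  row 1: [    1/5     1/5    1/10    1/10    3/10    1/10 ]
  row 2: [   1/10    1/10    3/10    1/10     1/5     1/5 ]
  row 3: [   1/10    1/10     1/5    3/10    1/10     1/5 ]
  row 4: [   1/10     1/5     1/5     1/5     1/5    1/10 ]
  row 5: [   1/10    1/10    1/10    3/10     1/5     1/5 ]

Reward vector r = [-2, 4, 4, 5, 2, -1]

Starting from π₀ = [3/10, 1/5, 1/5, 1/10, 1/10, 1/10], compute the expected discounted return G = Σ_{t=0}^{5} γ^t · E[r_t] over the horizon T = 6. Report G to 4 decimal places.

G = 6.0999

t=0: π = [0.3000, 0.2000, 0.2000, 0.1000, 0.1000, 0.1000], E[r] = 1.6000, γ^t·E[r] = 1.600000, running G = 1.600000
t=1: π = [0.1200, 0.1600, 0.1600, 0.1800, 0.2400, 0.1400], E[r] = 2.2800, γ^t·E[r] = 1.596000, running G = 3.196000
t=2: π = [0.1160, 0.1520, 0.1740, 0.2000, 0.2100, 0.1480], E[r] = 2.3440, γ^t·E[r] = 1.148560, running G = 4.344560
t=3: π = [0.1152, 0.1478, 0.1758, 0.2022, 0.2068, 0.1522], E[r] = 2.3364, γ^t·E[r] = 0.801385, running G = 5.145945
t=4: π = [0.1148, 0.1470, 0.1761, 0.2031, 0.2061, 0.1530], E[r] = 2.3371, γ^t·E[r] = 0.561147, running G = 5.707093
t=5: π = [0.1147, 0.1468, 0.1761, 0.2033, 0.2059, 0.1532], E[r] = 2.3373, γ^t·E[r] = 0.392830, running G = 6.099923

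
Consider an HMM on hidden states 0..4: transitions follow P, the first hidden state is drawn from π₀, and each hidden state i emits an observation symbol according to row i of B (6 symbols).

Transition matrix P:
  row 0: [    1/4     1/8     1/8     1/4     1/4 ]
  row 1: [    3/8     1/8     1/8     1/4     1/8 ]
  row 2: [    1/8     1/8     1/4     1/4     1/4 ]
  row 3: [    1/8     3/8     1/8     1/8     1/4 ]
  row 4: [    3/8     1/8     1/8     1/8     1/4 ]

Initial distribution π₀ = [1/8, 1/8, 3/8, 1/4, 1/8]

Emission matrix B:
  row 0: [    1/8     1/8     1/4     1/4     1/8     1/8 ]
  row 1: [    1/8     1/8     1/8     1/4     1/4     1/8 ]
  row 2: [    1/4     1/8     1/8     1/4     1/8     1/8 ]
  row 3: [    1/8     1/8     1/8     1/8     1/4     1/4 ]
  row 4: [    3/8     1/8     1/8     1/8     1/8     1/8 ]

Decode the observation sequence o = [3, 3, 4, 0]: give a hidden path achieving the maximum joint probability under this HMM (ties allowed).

path = [2, 2, 3, 4]

t=0: δ = [3.125e-02, 3.125e-02, 9.375e-02, 3.125e-02, 1.562e-02]  (obs o_0=3)
t=1: δ = [2.930e-03, 2.930e-03, 5.859e-03, 2.930e-03, 2.930e-03]  ψ = [1, 2, 2, 2, 2]  (obs o_1=3)
t=2: δ = [1.373e-04, 2.747e-04, 1.831e-04, 3.662e-04, 1.831e-04]  ψ = [1, 3, 2, 2, 2]  (obs o_2=4)
t=3: δ = [1.287e-05, 1.717e-05, 1.144e-05, 8.583e-06, 3.433e-05]  ψ = [1, 3, 2, 1, 3]  (obs o_3=0)
backtrack: best end state = 4; path = [2, 2, 3, 4]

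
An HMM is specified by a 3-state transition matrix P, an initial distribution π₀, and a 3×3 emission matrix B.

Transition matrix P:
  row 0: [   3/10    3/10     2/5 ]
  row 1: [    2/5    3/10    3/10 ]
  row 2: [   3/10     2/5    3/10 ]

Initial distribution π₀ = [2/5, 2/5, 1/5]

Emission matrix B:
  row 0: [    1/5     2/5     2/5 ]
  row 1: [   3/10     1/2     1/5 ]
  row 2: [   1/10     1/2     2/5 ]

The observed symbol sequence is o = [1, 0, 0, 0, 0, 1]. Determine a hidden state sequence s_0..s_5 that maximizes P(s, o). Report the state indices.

path = [1, 1, 1, 1, 0, 2]

t=0: δ = [1.600e-01, 2.000e-01, 1.000e-01]  (obs o_0=1)
t=1: δ = [1.600e-02, 1.800e-02, 6.400e-03]  ψ = [1, 1, 0]  (obs o_1=0)
t=2: δ = [1.440e-03, 1.620e-03, 6.400e-04]  ψ = [1, 1, 0]  (obs o_2=0)
t=3: δ = [1.296e-04, 1.458e-04, 5.760e-05]  ψ = [1, 1, 0]  (obs o_3=0)
t=4: δ = [1.166e-05, 1.312e-05, 5.184e-06]  ψ = [1, 1, 0]  (obs o_4=0)
t=5: δ = [2.100e-06, 1.968e-06, 2.333e-06]  ψ = [1, 1, 0]  (obs o_5=1)
backtrack: best end state = 2; path = [1, 1, 1, 1, 0, 2]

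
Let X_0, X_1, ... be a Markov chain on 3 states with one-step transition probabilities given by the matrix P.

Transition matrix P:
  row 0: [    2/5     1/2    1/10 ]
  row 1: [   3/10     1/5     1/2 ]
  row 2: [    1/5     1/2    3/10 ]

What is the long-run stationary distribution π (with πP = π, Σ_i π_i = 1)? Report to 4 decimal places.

π = [0.2981, 0.3846, 0.3173]

Balance equations π_j = Σ_i π_i·P[i][j]:
  π_0 = 2/5·π_0 + 3/10·π_1 + 1/5·π_2
  π_1 = 1/2·π_0 + 1/5·π_1 + 1/2·π_2
  normalize: π_0 + π_1 + π_2 = 1
Solving the linear system gives exactly π = [31/104, 5/13, 33/104].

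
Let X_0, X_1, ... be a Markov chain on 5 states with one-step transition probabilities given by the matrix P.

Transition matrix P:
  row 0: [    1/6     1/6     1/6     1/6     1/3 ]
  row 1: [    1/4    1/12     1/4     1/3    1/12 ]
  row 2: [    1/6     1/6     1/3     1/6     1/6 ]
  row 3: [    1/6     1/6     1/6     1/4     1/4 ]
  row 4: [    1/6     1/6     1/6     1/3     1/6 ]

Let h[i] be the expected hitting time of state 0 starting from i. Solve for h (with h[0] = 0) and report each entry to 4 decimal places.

First-step conditioning: h[0] = 0; for i ≠ 0, h[i] = 1 + Σ_k P[i][k]·h[k].
  h[1] = 1 + 1/12·h[1] + 1/4·h[2] + 1/3·h[3] + 1/12·h[4]
  h[2] = 1 + 1/6·h[1] + 1/3·h[2] + 1/6·h[3] + 1/6·h[4]
  h[3] = 1 + 1/6·h[1] + 1/6·h[2] + 1/4·h[3] + 1/4·h[4]
  h[4] = 1 + 1/6·h[1] + 1/6·h[2] + 1/3·h[3] + 1/6·h[4]
Solving the 4×4 linear system over states ≠ 0 gives exactly h = [0, 36/7, 39/7, 39/7, 39/7] (h[0] = 0 is the target).

h = [0.0000, 5.1429, 5.5714, 5.5714, 5.5714]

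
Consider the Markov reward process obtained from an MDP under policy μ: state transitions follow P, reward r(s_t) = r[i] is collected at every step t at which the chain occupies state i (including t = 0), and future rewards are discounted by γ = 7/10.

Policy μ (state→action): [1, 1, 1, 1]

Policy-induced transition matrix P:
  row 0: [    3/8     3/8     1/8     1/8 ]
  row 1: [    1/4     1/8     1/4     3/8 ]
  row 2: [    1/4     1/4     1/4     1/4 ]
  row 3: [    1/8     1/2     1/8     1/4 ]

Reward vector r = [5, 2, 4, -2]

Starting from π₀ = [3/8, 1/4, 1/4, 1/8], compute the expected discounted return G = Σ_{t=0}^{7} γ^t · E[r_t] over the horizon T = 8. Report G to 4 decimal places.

t=0: π = [0.3750, 0.2500, 0.2500, 0.1250], E[r] = 3.1250, γ^t·E[r] = 3.125000, running G = 3.125000
t=1: π = [0.2813, 0.2969, 0.1875, 0.2344], E[r] = 2.2813, γ^t·E[r] = 1.596875, running G = 4.721875
t=2: π = [0.2559, 0.3066, 0.1855, 0.2520], E[r] = 2.1309, γ^t·E[r] = 1.044121, running G = 5.765996
t=3: π = [0.2505, 0.3066, 0.1865, 0.2563], E[r] = 2.0991, γ^t·E[r] = 0.719999, running G = 6.485995
t=4: π = [0.2493, 0.3071, 0.1866, 0.2570], E[r] = 2.0930, γ^t·E[r] = 0.502534, running G = 6.988528
t=5: π = [0.2490, 0.3070, 0.1867, 0.2572], E[r] = 2.0916, γ^t·E[r] = 0.351539, running G = 7.340067
t=6: π = [0.2490, 0.3071, 0.1867, 0.2572], E[r] = 2.0914, γ^t·E[r] = 0.246047, running G = 7.586114
t=7: π = [0.2490, 0.3071, 0.1867, 0.2573], E[r] = 2.0913, γ^t·E[r] = 0.172228, running G = 7.758341

G = 7.7583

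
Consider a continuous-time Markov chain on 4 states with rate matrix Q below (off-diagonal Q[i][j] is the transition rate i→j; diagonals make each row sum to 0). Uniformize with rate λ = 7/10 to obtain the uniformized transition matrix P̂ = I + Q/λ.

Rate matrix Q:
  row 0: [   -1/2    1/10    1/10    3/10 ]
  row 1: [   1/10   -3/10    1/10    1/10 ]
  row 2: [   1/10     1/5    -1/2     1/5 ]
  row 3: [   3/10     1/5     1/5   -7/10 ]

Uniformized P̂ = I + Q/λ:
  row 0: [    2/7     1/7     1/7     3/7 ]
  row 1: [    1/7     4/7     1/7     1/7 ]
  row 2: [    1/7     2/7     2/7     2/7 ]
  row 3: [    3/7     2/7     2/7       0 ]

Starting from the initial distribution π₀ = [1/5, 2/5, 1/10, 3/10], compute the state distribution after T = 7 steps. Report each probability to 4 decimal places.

π = [0.2365, 0.3527, 0.2016, 0.2092]

t=0: π = [0.2000, 0.4000, 0.1000, 0.3000]
t=1: π = [0.2571, 0.3714, 0.2000, 0.1714]
t=2: π = [0.2286, 0.3551, 0.1959, 0.2204]
t=3: π = [0.2385, 0.3545, 0.2023, 0.2047]
t=4: π = [0.2354, 0.3529, 0.2010, 0.2107]
t=5: π = [0.2367, 0.3529, 0.2017, 0.2087]
t=6: π = [0.2363, 0.3527, 0.2015, 0.2095]
t=7: π = [0.2365, 0.3527, 0.2016, 0.2092]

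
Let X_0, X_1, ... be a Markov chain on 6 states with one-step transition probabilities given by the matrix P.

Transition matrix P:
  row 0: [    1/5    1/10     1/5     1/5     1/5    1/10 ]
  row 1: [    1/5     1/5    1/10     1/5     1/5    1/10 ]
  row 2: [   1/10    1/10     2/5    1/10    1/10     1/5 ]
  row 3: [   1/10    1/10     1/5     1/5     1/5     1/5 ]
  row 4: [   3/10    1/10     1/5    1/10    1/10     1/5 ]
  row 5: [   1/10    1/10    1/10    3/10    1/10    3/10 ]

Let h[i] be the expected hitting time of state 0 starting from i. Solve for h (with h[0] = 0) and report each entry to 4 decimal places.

First-step conditioning: h[0] = 0; for i ≠ 0, h[i] = 1 + Σ_k P[i][k]·h[k].
  h[1] = 1 + 1/5·h[1] + 1/10·h[2] + 1/5·h[3] + 1/5·h[4] + 1/10·h[5]
  h[2] = 1 + 1/10·h[1] + 2/5·h[2] + 1/10·h[3] + 1/10·h[4] + 1/5·h[5]
  h[3] = 1 + 1/10·h[1] + 1/5·h[2] + 1/5·h[3] + 1/5·h[4] + 1/5·h[5]
  h[4] = 1 + 1/10·h[1] + 1/5·h[2] + 1/10·h[3] + 1/10·h[4] + 1/5·h[5]
  h[5] = 1 + 1/10·h[1] + 1/10·h[2] + 3/10·h[3] + 1/10·h[4] + 3/10·h[5]
Solving the 5×5 linear system over states ≠ 0 gives exactly h = [0, 3940/623, 18225/2492, 4455/623, 3645/623, 18135/2492] (h[0] = 0 is the target).

h = [0.0000, 6.3242, 7.3134, 7.1509, 5.8507, 7.2773]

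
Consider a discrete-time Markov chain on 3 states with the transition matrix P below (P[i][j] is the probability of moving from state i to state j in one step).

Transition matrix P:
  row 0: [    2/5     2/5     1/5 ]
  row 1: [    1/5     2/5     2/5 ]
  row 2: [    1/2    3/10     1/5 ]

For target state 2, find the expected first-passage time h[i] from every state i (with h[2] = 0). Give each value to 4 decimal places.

h = [3.5714, 2.8571, 0.0000]

First-step conditioning: h[2] = 0; for i ≠ 2, h[i] = 1 + Σ_k P[i][k]·h[k].
  h[0] = 1 + 2/5·h[0] + 2/5·h[1]
  h[1] = 1 + 1/5·h[0] + 2/5·h[1]
Solving the 2×2 linear system over states ≠ 2 gives exactly h = [25/7, 20/7, 0] (h[2] = 0 is the target).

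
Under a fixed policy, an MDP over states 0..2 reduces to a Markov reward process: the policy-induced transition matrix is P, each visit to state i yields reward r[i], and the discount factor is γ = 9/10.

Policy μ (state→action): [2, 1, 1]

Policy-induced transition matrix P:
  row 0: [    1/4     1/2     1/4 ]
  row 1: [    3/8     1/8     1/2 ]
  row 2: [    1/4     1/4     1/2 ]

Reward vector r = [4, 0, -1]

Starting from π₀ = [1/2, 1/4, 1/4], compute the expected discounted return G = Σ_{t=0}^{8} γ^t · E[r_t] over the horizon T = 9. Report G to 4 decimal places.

G = 5.4650

t=0: π = [0.5000, 0.2500, 0.2500], E[r] = 1.7500, γ^t·E[r] = 1.750000, running G = 1.750000
t=1: π = [0.2813, 0.3438, 0.3750], E[r] = 0.7500, γ^t·E[r] = 0.675000, running G = 2.425000
t=2: π = [0.2930, 0.2773, 0.4297], E[r] = 0.7422, γ^t·E[r] = 0.601172, running G = 3.026172
t=3: π = [0.2847, 0.2886, 0.4268], E[r] = 0.7119, γ^t·E[r] = 0.518985, running G = 3.545157
t=4: π = [0.2861, 0.2851, 0.4288], E[r] = 0.7155, γ^t·E[r] = 0.469409, running G = 4.014567
t=5: π = [0.2856, 0.2859, 0.4285], E[r] = 0.7141, γ^t·E[r] = 0.421649, running G = 4.436215
t=6: π = [0.2857, 0.2857, 0.4286], E[r] = 0.7143, γ^t·E[r] = 0.379635, running G = 4.815850
t=7: π = [0.2857, 0.2857, 0.4286], E[r] = 0.7143, γ^t·E[r] = 0.341634, running G = 5.157483
t=8: π = [0.2857, 0.2857, 0.4286], E[r] = 0.7143, γ^t·E[r] = 0.307478, running G = 5.464962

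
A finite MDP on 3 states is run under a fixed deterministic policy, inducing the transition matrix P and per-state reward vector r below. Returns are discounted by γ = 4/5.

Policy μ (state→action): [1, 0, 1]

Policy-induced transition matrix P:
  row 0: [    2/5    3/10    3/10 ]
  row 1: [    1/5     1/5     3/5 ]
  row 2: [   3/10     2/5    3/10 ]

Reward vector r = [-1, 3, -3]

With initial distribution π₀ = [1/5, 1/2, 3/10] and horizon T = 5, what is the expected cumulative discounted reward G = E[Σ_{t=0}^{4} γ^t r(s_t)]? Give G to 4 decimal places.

t=0: π = [0.2000, 0.5000, 0.3000], E[r] = 0.4000, γ^t·E[r] = 0.400000, running G = 0.400000
t=1: π = [0.2700, 0.2800, 0.4500], E[r] = -0.7800, γ^t·E[r] = -0.624000, running G = -0.224000
t=2: π = [0.2990, 0.3170, 0.3840], E[r] = -0.5000, γ^t·E[r] = -0.320000, running G = -0.544000
t=3: π = [0.2982, 0.3067, 0.3951], E[r] = -0.5634, γ^t·E[r] = -0.288461, running G = -0.832461
t=4: π = [0.2992, 0.3088, 0.3920], E[r] = -0.5487, γ^t·E[r] = -0.224731, running G = -1.057192

G = -1.0572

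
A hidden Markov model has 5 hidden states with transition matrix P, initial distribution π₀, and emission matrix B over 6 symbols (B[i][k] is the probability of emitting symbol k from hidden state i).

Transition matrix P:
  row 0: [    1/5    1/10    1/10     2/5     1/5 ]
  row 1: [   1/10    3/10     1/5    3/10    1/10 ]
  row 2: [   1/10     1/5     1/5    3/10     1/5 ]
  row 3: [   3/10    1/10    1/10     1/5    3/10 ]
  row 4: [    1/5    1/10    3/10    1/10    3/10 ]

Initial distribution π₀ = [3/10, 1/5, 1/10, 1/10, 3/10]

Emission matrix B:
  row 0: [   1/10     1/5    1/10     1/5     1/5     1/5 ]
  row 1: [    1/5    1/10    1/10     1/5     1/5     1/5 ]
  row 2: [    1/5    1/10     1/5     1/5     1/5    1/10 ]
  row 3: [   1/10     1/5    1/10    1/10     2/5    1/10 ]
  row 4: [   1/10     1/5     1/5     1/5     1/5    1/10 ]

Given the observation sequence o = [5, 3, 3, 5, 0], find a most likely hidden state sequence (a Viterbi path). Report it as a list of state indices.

t=0: δ = [6.000e-02, 4.000e-02, 1.000e-02, 1.000e-02, 3.000e-02]  (obs o_0=5)
t=1: δ = [2.400e-03, 2.400e-03, 1.800e-03, 2.400e-03, 2.400e-03]  ψ = [0, 1, 4, 0, 0]  (obs o_1=3)
t=2: δ = [1.440e-04, 1.440e-04, 1.440e-04, 9.600e-05, 1.440e-04]  ψ = [3, 1, 4, 0, 3]  (obs o_2=3)
t=3: δ = [5.760e-06, 8.640e-06, 4.320e-06, 5.760e-06, 4.320e-06]  ψ = [0, 1, 4, 0, 4]  (obs o_3=5)
t=4: δ = [1.728e-07, 5.184e-07, 3.456e-07, 2.592e-07, 1.728e-07]  ψ = [3, 1, 1, 1, 3]  (obs o_4=0)
backtrack: best end state = 1; path = [1, 1, 1, 1, 1]

path = [1, 1, 1, 1, 1]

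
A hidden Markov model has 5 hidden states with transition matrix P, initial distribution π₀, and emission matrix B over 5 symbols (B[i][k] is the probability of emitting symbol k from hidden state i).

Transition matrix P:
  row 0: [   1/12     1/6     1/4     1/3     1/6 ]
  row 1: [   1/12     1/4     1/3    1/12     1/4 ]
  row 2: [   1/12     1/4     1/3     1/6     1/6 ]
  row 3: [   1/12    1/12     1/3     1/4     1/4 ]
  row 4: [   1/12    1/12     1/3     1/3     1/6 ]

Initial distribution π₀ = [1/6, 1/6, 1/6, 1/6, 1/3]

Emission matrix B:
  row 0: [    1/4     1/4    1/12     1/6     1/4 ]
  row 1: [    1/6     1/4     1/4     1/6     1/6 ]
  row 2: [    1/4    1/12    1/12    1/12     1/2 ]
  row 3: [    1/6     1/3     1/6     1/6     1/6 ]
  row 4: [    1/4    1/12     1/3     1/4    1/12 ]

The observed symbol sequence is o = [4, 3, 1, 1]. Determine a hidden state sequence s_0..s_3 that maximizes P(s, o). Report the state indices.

t=0: δ = [4.167e-02, 2.778e-02, 8.333e-02, 2.778e-02, 2.778e-02]  (obs o_0=4)
t=1: δ = [1.157e-03, 3.472e-03, 2.315e-03, 2.315e-03, 3.472e-03]  ψ = [2, 2, 2, 0, 2]  (obs o_1=3)
t=2: δ = [7.234e-05, 2.170e-04, 9.645e-05, 3.858e-04, 7.234e-05]  ψ = [1, 1, 1, 4, 1]  (obs o_2=1)
t=3: δ = [8.038e-06, 1.356e-05, 1.072e-05, 3.215e-05, 8.038e-06]  ψ = [3, 1, 3, 3, 3]  (obs o_3=1)
backtrack: best end state = 3; path = [2, 4, 3, 3]

path = [2, 4, 3, 3]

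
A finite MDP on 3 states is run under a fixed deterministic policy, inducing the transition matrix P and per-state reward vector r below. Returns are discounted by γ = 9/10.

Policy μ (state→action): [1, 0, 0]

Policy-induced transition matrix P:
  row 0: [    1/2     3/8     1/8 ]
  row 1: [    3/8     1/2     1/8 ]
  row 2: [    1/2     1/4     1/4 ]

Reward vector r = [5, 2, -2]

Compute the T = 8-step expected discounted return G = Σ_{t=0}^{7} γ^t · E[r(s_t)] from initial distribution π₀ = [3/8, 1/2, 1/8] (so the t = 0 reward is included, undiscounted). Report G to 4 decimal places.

t=0: π = [0.3750, 0.5000, 0.1250], E[r] = 2.6250, γ^t·E[r] = 2.625000, running G = 2.625000
t=1: π = [0.4375, 0.4219, 0.1406], E[r] = 2.7500, γ^t·E[r] = 2.475000, running G = 5.100000
t=2: π = [0.4473, 0.4102, 0.1426], E[r] = 2.7715, γ^t·E[r] = 2.244902, running G = 7.344902
t=3: π = [0.4487, 0.4084, 0.1428], E[r] = 2.7749, γ^t·E[r] = 2.022904, running G = 9.367806
t=4: π = [0.4489, 0.4082, 0.1429], E[r] = 2.7754, γ^t·E[r] = 1.820954, running G = 11.188760
t=5: π = [0.4490, 0.4082, 0.1429], E[r] = 2.7755, γ^t·E[r] = 1.638903, running G = 12.827663
t=6: π = [0.4490, 0.4082, 0.1429], E[r] = 2.7755, γ^t·E[r] = 1.475019, running G = 14.302682
t=7: π = [0.4490, 0.4082, 0.1429], E[r] = 2.7755, γ^t·E[r] = 1.327518, running G = 15.630200

G = 15.6302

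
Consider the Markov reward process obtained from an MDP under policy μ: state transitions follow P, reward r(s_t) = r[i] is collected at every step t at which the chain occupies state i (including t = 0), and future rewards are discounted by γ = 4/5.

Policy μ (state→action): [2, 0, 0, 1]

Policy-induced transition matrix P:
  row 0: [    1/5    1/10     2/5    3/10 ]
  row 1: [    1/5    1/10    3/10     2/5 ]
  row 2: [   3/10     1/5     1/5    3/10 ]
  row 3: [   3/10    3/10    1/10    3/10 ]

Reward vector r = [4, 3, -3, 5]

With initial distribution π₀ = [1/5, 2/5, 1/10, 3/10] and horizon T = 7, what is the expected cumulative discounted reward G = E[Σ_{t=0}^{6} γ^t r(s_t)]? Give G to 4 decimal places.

t=0: π = [0.2000, 0.4000, 0.1000, 0.3000], E[r] = 3.2000, γ^t·E[r] = 3.200000, running G = 3.200000
t=1: π = [0.2400, 0.1700, 0.2500, 0.3400], E[r] = 2.4200, γ^t·E[r] = 1.936000, running G = 5.136000
t=2: π = [0.2590, 0.1930, 0.2310, 0.3170], E[r] = 2.5070, γ^t·E[r] = 1.604480, running G = 6.740480
t=3: π = [0.2548, 0.1865, 0.2394, 0.3193], E[r] = 2.4570, γ^t·E[r] = 1.257984, running G = 7.998464
t=4: π = [0.2559, 0.1878, 0.2377, 0.3187], E[r] = 2.4671, γ^t·E[r] = 1.010520, running G = 9.008984
t=5: π = [0.2556, 0.1875, 0.2381, 0.3188], E[r] = 2.4647, γ^t·E[r] = 0.807619, running G = 9.816604
t=6: π = [0.2557, 0.1876, 0.2380, 0.3187], E[r] = 2.4652, γ^t·E[r] = 0.646236, running G = 10.462840

G = 10.4628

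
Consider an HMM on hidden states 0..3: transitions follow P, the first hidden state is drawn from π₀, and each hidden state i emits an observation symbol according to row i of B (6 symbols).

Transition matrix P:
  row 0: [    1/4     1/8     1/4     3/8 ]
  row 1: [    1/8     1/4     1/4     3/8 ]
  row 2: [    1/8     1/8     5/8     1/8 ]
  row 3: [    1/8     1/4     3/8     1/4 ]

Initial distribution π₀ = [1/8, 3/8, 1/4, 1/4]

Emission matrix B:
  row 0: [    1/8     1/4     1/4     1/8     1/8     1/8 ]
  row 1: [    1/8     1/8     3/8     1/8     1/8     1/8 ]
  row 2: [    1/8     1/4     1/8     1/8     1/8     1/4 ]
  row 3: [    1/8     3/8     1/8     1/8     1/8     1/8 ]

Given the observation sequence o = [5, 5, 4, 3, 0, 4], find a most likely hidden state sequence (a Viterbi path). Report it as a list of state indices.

t=0: δ = [1.562e-02, 4.688e-02, 6.250e-02, 3.125e-02]  (obs o_0=5)
t=1: δ = [9.766e-04, 1.465e-03, 9.766e-03, 2.197e-03]  ψ = [2, 1, 2, 1]  (obs o_1=5)
t=2: δ = [1.526e-04, 1.526e-04, 7.629e-04, 1.526e-04]  ψ = [2, 2, 2, 2]  (obs o_2=4)
t=3: δ = [1.192e-05, 1.192e-05, 5.960e-05, 1.192e-05]  ψ = [2, 2, 2, 2]  (obs o_3=3)
t=4: δ = [9.313e-07, 9.313e-07, 4.657e-06, 9.313e-07]  ψ = [2, 2, 2, 2]  (obs o_4=0)
t=5: δ = [7.276e-08, 7.276e-08, 3.638e-07, 7.276e-08]  ψ = [2, 2, 2, 2]  (obs o_5=4)
backtrack: best end state = 2; path = [2, 2, 2, 2, 2, 2]

path = [2, 2, 2, 2, 2, 2]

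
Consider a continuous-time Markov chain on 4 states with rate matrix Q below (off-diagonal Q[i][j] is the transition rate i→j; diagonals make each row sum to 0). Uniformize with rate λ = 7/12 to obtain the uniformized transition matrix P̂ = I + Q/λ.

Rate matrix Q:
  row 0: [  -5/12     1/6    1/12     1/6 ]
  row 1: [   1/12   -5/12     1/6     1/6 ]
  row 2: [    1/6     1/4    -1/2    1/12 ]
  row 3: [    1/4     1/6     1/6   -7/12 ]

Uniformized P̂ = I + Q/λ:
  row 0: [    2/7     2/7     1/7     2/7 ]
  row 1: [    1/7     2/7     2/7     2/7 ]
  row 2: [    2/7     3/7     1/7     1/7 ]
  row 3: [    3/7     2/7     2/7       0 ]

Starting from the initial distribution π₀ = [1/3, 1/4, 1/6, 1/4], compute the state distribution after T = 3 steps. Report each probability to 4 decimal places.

t=0: π = [0.3333, 0.2500, 0.1667, 0.2500]
t=1: π = [0.2857, 0.3095, 0.2143, 0.1905]
t=2: π = [0.2687, 0.3163, 0.2143, 0.2007]
t=3: π = [0.2692, 0.3163, 0.2167, 0.1978]

π = [0.2692, 0.3163, 0.2167, 0.1978]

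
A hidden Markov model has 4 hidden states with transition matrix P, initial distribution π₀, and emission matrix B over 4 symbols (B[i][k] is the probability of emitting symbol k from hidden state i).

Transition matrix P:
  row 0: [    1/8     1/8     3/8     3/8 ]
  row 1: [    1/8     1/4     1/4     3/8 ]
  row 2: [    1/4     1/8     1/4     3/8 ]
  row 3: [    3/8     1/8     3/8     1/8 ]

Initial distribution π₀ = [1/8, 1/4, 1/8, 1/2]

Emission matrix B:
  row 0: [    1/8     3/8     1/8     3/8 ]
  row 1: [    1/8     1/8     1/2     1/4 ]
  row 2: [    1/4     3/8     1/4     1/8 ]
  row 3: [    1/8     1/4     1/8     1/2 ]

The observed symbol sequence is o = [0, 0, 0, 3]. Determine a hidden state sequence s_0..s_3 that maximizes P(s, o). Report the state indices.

path = [3, 2, 2, 3]

t=0: δ = [1.562e-02, 3.125e-02, 3.125e-02, 6.250e-02]  (obs o_0=0)
t=1: δ = [2.930e-03, 9.766e-04, 5.859e-03, 1.465e-03]  ψ = [3, 1, 3, 1]  (obs o_1=0)
t=2: δ = [1.831e-04, 9.155e-05, 3.662e-04, 2.747e-04]  ψ = [2, 2, 2, 2]  (obs o_2=0)
t=3: δ = [3.862e-05, 1.144e-05, 1.287e-05, 6.866e-05]  ψ = [3, 2, 3, 2]  (obs o_3=3)
backtrack: best end state = 3; path = [3, 2, 2, 3]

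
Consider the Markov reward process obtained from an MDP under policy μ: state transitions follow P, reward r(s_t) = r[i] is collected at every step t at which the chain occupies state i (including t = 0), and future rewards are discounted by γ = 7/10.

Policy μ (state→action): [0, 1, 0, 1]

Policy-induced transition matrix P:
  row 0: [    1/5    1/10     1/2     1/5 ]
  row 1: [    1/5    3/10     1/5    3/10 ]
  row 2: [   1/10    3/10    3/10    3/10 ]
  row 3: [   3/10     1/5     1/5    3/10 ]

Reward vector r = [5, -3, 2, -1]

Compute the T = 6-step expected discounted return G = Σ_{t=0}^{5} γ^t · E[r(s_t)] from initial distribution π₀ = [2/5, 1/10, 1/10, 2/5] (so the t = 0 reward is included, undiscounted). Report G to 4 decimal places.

t=0: π = [0.4000, 0.1000, 0.1000, 0.4000], E[r] = 1.5000, γ^t·E[r] = 1.500000, running G = 1.500000
t=1: π = [0.2300, 0.1800, 0.3300, 0.2600], E[r] = 1.0100, γ^t·E[r] = 0.707000, running G = 2.207000
t=2: π = [0.1930, 0.2280, 0.3020, 0.2770], E[r] = 0.6080, γ^t·E[r] = 0.297920, running G = 2.504920
t=3: π = [0.1975, 0.2337, 0.2881, 0.2807], E[r] = 0.5819, γ^t·E[r] = 0.199592, running G = 2.704512
t=4: π = [0.1993, 0.2324, 0.2881, 0.2803], E[r] = 0.5949, γ^t·E[r] = 0.142831, running G = 2.847342
t=5: π = [0.1992, 0.2321, 0.2886, 0.2801], E[r] = 0.5968, γ^t·E[r] = 0.100308, running G = 2.947650

G = 2.9476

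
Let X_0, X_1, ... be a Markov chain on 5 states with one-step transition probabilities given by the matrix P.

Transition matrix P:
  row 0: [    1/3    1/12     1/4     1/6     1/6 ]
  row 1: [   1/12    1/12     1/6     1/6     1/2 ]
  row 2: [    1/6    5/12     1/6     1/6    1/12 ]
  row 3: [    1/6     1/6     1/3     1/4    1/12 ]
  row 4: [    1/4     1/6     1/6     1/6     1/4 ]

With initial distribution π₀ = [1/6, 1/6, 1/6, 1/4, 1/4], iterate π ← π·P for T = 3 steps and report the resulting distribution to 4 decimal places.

π = [0.2021, 0.1876, 0.2139, 0.1819, 0.2146]

t=0: π = [0.1667, 0.1667, 0.1667, 0.2500, 0.2500]
t=1: π = [0.2014, 0.1806, 0.2222, 0.1875, 0.2083]
t=2: π = [0.2025, 0.1904, 0.2147, 0.1823, 0.2101]
t=3: π = [0.2021, 0.1876, 0.2139, 0.1819, 0.2146]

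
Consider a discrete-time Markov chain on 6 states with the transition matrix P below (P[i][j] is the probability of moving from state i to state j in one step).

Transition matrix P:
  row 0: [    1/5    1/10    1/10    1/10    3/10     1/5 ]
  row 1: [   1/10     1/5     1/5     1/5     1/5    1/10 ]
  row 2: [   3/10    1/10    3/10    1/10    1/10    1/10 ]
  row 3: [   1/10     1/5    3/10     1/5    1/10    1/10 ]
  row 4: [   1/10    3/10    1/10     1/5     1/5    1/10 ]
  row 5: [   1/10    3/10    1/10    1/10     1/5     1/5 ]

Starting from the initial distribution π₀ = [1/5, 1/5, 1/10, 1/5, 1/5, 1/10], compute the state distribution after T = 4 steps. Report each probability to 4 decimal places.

t=0: π = [0.2000, 0.2000, 0.1000, 0.2000, 0.2000, 0.1000]
t=1: π = [0.1400, 0.2000, 0.1800, 0.1600, 0.1900, 0.1300]
t=2: π = [0.1500, 0.2000, 0.1880, 0.1550, 0.1800, 0.1270]
t=3: π = [0.1526, 0.1969, 0.1886, 0.1535, 0.1807, 0.1277]
t=4: π = [0.1530, 0.1967, 0.1881, 0.1531, 0.1811, 0.1280]

π = [0.1530, 0.1967, 0.1881, 0.1531, 0.1811, 0.1280]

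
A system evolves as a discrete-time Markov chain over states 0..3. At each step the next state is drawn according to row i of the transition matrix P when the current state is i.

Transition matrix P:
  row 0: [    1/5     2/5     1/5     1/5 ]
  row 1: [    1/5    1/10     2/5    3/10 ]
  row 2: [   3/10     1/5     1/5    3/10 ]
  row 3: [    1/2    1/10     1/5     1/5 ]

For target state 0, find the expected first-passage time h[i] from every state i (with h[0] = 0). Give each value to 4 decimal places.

First-step conditioning: h[0] = 0; for i ≠ 0, h[i] = 1 + Σ_k P[i][k]·h[k].
  h[1] = 1 + 1/10·h[1] + 2/5·h[2] + 3/10·h[3]
  h[2] = 1 + 1/5·h[1] + 1/5·h[2] + 3/10·h[3]
  h[3] = 1 + 1/10·h[1] + 1/5·h[2] + 1/5·h[3]
Solving the 3×3 linear system over states ≠ 0 gives exactly h = [0, 132/41, 121/41, 98/41] (h[0] = 0 is the target).

h = [0.0000, 3.2195, 2.9512, 2.3902]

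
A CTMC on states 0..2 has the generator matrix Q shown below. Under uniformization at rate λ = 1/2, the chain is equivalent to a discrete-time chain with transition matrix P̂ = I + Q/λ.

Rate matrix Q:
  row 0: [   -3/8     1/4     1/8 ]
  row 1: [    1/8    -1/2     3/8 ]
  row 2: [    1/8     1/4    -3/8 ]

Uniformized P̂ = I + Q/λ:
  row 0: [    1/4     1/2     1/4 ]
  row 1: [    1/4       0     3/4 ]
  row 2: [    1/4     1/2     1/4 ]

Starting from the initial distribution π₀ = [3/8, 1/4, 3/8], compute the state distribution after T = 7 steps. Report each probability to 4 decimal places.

t=0: π = [0.3750, 0.2500, 0.3750]
t=1: π = [0.2500, 0.3750, 0.3750]
t=2: π = [0.2500, 0.3125, 0.4375]
t=3: π = [0.2500, 0.3438, 0.4063]
t=4: π = [0.2500, 0.3281, 0.4219]
t=5: π = [0.2500, 0.3359, 0.4141]
t=6: π = [0.2500, 0.3320, 0.4180]
t=7: π = [0.2500, 0.3340, 0.4160]

π = [0.2500, 0.3340, 0.4160]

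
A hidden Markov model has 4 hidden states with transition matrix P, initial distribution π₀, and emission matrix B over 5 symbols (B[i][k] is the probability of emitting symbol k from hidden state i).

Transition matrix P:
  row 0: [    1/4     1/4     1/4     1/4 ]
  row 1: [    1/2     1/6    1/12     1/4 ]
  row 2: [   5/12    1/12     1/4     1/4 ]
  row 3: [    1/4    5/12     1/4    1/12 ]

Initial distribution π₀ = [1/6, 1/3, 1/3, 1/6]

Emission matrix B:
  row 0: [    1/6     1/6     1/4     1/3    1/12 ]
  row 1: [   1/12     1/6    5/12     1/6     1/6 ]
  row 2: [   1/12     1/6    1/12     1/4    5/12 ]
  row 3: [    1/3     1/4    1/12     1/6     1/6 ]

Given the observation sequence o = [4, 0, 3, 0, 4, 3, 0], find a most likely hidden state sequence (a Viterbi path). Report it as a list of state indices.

path = [2, 3, 0, 3, 2, 0, 3]

t=0: δ = [1.389e-02, 5.556e-02, 1.389e-01, 2.778e-02]  (obs o_0=4)
t=1: δ = [9.645e-03, 9.645e-04, 2.894e-03, 1.157e-02]  ψ = [2, 2, 2, 2]  (obs o_1=0)
t=2: δ = [9.645e-04, 8.038e-04, 7.234e-04, 4.019e-04]  ψ = [3, 3, 3, 0]  (obs o_2=3)
t=3: δ = [6.698e-05, 2.009e-05, 2.009e-05, 8.038e-05]  ψ = [1, 0, 0, 0]  (obs o_3=0)
t=4: δ = [1.674e-06, 5.582e-06, 8.372e-06, 2.791e-06]  ψ = [3, 3, 3, 0]  (obs o_4=4)
t=5: δ = [1.163e-06, 1.938e-07, 5.233e-07, 3.489e-07]  ψ = [2, 3, 2, 2]  (obs o_5=3)
t=6: δ = [4.845e-08, 2.423e-08, 2.423e-08, 9.690e-08]  ψ = [0, 0, 0, 0]  (obs o_6=0)
backtrack: best end state = 3; path = [2, 3, 0, 3, 2, 0, 3]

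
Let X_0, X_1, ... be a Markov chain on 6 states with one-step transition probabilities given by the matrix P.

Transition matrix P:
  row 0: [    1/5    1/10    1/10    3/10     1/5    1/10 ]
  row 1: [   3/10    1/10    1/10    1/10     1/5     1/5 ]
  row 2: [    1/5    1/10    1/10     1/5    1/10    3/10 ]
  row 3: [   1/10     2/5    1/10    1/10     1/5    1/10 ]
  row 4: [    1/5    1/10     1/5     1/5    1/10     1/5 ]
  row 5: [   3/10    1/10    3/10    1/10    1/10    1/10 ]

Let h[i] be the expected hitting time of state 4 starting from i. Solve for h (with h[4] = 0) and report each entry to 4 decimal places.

First-step conditioning: h[4] = 0; for i ≠ 4, h[i] = 1 + Σ_k P[i][k]·h[k].
  h[0] = 1 + 1/5·h[0] + 1/10·h[1] + 1/10·h[2] + 3/10·h[3] + 1/10·h[5]
  h[1] = 1 + 3/10·h[0] + 1/10·h[1] + 1/10·h[2] + 1/10·h[3] + 1/5·h[5]
  h[2] = 1 + 1/5·h[0] + 1/10·h[1] + 1/10·h[2] + 1/5·h[3] + 3/10·h[5]
  h[3] = 1 + 1/10·h[0] + 2/5·h[1] + 1/10·h[2] + 1/10·h[3] + 1/10·h[5]
  h[5] = 1 + 3/10·h[0] + 1/10·h[1] + 3/10·h[2] + 1/10·h[3] + 1/10·h[5]
Solving the 5×5 linear system over states ≠ 4 gives exactly h = [8108/1403, 8204/1403, 9118/1403, 8132/1403, 0, 9116/1403] (h[4] = 0 is the target).

h = [5.7790, 5.8475, 6.4989, 5.7962, 0.0000, 6.4975]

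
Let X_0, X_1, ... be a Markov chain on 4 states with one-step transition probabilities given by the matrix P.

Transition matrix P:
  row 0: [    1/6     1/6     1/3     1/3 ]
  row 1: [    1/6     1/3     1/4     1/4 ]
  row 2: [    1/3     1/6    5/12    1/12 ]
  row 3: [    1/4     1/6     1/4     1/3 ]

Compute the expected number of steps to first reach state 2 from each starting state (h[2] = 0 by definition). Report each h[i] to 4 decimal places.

First-step conditioning: h[2] = 0; for i ≠ 2, h[i] = 1 + Σ_k P[i][k]·h[k].
  h[0] = 1 + 1/6·h[0] + 1/6·h[1] + 1/3·h[3]
  h[1] = 1 + 1/6·h[0] + 1/3·h[1] + 1/4·h[3]
  h[3] = 1 + 1/4·h[0] + 1/6·h[1] + 1/3·h[3]
Solving the 3×3 linear system over states ≠ 2 gives exactly h = [720/209, 786/209, 0, 780/209] (h[2] = 0 is the target).

h = [3.4450, 3.7608, 0.0000, 3.7321]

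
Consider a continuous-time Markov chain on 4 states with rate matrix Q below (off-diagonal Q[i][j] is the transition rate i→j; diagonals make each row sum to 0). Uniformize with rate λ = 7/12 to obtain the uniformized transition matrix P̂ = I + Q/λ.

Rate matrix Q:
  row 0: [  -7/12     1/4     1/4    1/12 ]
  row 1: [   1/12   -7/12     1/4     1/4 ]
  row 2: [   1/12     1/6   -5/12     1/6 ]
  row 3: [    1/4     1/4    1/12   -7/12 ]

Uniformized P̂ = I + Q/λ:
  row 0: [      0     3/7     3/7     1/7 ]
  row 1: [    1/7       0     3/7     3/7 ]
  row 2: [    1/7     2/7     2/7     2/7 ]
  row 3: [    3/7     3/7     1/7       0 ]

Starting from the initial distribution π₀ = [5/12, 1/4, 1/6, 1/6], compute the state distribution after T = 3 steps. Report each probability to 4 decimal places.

π = [0.1873, 0.2762, 0.3124, 0.2240]

t=0: π = [0.4167, 0.2500, 0.1667, 0.1667]
t=1: π = [0.1310, 0.2976, 0.3571, 0.2143]
t=2: π = [0.1854, 0.2500, 0.3163, 0.2483]
t=3: π = [0.1873, 0.2762, 0.3124, 0.2240]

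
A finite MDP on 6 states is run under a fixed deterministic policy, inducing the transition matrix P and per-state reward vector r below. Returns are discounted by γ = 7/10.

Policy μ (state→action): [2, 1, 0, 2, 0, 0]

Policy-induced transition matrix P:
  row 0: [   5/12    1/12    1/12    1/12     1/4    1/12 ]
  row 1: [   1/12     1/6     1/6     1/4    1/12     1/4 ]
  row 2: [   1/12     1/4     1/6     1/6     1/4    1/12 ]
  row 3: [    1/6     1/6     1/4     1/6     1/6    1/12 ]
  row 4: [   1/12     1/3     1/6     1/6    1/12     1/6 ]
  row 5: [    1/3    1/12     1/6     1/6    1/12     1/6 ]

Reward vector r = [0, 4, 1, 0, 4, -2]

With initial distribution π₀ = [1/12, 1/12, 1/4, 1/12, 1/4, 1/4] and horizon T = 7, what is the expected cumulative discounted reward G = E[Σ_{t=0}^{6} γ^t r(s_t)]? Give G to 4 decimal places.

G = 3.6450

t=0: π = [0.0833, 0.0833, 0.2500, 0.0833, 0.2500, 0.2500], E[r] = 1.0833, γ^t·E[r] = 1.083333, running G = 1.083333
t=1: π = [0.1806, 0.2014, 0.1667, 0.1667, 0.1458, 0.1389], E[r] = 1.2778, γ^t·E[r] = 0.894444, running G = 1.977778
t=2: π = [0.1921, 0.1782, 0.1655, 0.1684, 0.1551, 0.1406], E[r] = 1.2176, γ^t·E[r] = 0.596620, running G = 2.574398
t=3: π = [0.1966, 0.1786, 0.1647, 0.1655, 0.1570, 0.1377], E[r] = 1.2315, γ^t·E[r] = 0.422415, running G = 2.996813
t=4: π = [0.1971, 0.1787, 0.1641, 0.1652, 0.1573, 0.1377], E[r] = 1.2329, γ^t·E[r] = 0.296022, running G = 3.292835
t=5: π = [0.1972, 0.1787, 0.1640, 0.1651, 0.1573, 0.1377], E[r] = 1.2324, γ^t·E[r] = 0.207136, running G = 3.499971
t=6: π = [0.1973, 0.1786, 0.1640, 0.1651, 0.1573, 0.1377], E[r] = 1.2324, γ^t·E[r] = 0.144985, running G = 3.644957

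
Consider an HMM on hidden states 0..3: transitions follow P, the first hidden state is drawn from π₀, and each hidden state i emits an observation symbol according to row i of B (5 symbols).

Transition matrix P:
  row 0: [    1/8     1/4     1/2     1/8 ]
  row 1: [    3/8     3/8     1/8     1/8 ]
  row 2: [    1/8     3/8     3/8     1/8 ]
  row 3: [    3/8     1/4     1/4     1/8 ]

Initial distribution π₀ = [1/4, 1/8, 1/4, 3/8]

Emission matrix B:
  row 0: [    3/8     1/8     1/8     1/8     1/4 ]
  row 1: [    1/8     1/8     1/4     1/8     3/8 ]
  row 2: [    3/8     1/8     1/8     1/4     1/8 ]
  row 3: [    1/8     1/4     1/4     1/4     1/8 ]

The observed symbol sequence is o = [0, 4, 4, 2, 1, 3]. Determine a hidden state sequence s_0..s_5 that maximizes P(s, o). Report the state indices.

path = [2, 1, 1, 1, 0, 2]

t=0: δ = [9.375e-02, 1.562e-02, 9.375e-02, 4.688e-02]  (obs o_0=0)
t=1: δ = [4.395e-03, 1.318e-02, 5.859e-03, 1.465e-03]  ψ = [3, 2, 0, 0]  (obs o_1=4)
t=2: δ = [1.236e-03, 1.854e-03, 2.747e-04, 2.060e-04]  ψ = [1, 1, 0, 1]  (obs o_2=4)
t=3: δ = [8.690e-05, 1.738e-04, 7.725e-05, 5.794e-05]  ψ = [1, 1, 0, 1]  (obs o_3=2)
t=4: δ = [8.147e-06, 8.147e-06, 5.431e-06, 5.431e-06]  ψ = [1, 1, 0, 1]  (obs o_4=1)
t=5: δ = [3.819e-07, 3.819e-07, 1.018e-06, 2.546e-07]  ψ = [1, 1, 0, 0]  (obs o_5=3)
backtrack: best end state = 2; path = [2, 1, 1, 1, 0, 2]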